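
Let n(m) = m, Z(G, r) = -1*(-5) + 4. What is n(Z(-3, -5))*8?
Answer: 72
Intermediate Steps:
Z(G, r) = 9 (Z(G, r) = 5 + 4 = 9)
n(Z(-3, -5))*8 = 9*8 = 72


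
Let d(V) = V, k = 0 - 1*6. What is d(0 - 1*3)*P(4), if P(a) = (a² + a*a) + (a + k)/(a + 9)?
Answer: -1242/13 ≈ -95.538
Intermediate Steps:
k = -6 (k = 0 - 6 = -6)
P(a) = 2*a² + (-6 + a)/(9 + a) (P(a) = (a² + a*a) + (a - 6)/(a + 9) = (a² + a²) + (-6 + a)/(9 + a) = 2*a² + (-6 + a)/(9 + a))
d(0 - 1*3)*P(4) = (0 - 1*3)*((-6 + 4 + 2*4³ + 18*4²)/(9 + 4)) = (0 - 3)*((-6 + 4 + 2*64 + 18*16)/13) = -3*(-6 + 4 + 128 + 288)/13 = -3*414/13 = -1242/13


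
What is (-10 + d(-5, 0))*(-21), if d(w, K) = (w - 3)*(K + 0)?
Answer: 210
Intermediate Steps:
d(w, K) = K*(-3 + w) (d(w, K) = (-3 + w)*K = K*(-3 + w))
(-10 + d(-5, 0))*(-21) = (-10 + 0*(-3 - 5))*(-21) = (-10 + 0*(-8))*(-21) = (-10 + 0)*(-21) = -10*(-21) = 210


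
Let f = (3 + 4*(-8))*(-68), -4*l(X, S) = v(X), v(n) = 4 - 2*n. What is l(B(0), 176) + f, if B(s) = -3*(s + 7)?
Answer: 3921/2 ≈ 1960.5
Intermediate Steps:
B(s) = -21 - 3*s (B(s) = -3*(7 + s) = -21 - 3*s)
l(X, S) = -1 + X/2 (l(X, S) = -(4 - 2*X)/4 = -1 + X/2)
f = 1972 (f = (3 - 32)*(-68) = -29*(-68) = 1972)
l(B(0), 176) + f = (-1 + (-21 - 3*0)/2) + 1972 = (-1 + (-21 + 0)/2) + 1972 = (-1 + (1/2)*(-21)) + 1972 = (-1 - 21/2) + 1972 = -23/2 + 1972 = 3921/2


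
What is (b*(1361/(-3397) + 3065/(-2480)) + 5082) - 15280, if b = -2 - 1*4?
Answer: -8583094037/842456 ≈ -10188.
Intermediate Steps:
b = -6 (b = -2 - 4 = -6)
(b*(1361/(-3397) + 3065/(-2480)) + 5082) - 15280 = (-6*(1361/(-3397) + 3065/(-2480)) + 5082) - 15280 = (-6*(1361*(-1/3397) + 3065*(-1/2480)) + 5082) - 15280 = (-6*(-1361/3397 - 613/496) + 5082) - 15280 = (-6*(-2757417/1684912) + 5082) - 15280 = (8272251/842456 + 5082) - 15280 = 4289633643/842456 - 15280 = -8583094037/842456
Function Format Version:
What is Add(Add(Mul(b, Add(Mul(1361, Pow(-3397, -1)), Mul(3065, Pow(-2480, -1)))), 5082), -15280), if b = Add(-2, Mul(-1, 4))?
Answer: Rational(-8583094037, 842456) ≈ -10188.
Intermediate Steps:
b = -6 (b = Add(-2, -4) = -6)
Add(Add(Mul(b, Add(Mul(1361, Pow(-3397, -1)), Mul(3065, Pow(-2480, -1)))), 5082), -15280) = Add(Add(Mul(-6, Add(Mul(1361, Pow(-3397, -1)), Mul(3065, Pow(-2480, -1)))), 5082), -15280) = Add(Add(Mul(-6, Add(Mul(1361, Rational(-1, 3397)), Mul(3065, Rational(-1, 2480)))), 5082), -15280) = Add(Add(Mul(-6, Add(Rational(-1361, 3397), Rational(-613, 496))), 5082), -15280) = Add(Add(Mul(-6, Rational(-2757417, 1684912)), 5082), -15280) = Add(Add(Rational(8272251, 842456), 5082), -15280) = Add(Rational(4289633643, 842456), -15280) = Rational(-8583094037, 842456)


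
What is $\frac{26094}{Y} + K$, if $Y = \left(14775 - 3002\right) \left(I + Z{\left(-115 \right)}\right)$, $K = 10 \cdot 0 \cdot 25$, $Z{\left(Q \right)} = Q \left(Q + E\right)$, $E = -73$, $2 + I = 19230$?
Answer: $\frac{4349}{80150584} \approx 5.426 \cdot 10^{-5}$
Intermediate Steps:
$I = 19228$ ($I = -2 + 19230 = 19228$)
$Z{\left(Q \right)} = Q \left(-73 + Q\right)$ ($Z{\left(Q \right)} = Q \left(Q - 73\right) = Q \left(-73 + Q\right)$)
$K = 0$ ($K = 0 \cdot 25 = 0$)
$Y = 480903504$ ($Y = \left(14775 - 3002\right) \left(19228 - 115 \left(-73 - 115\right)\right) = 11773 \left(19228 - -21620\right) = 11773 \left(19228 + 21620\right) = 11773 \cdot 40848 = 480903504$)
$\frac{26094}{Y} + K = \frac{26094}{480903504} + 0 = 26094 \cdot \frac{1}{480903504} + 0 = \frac{4349}{80150584} + 0 = \frac{4349}{80150584}$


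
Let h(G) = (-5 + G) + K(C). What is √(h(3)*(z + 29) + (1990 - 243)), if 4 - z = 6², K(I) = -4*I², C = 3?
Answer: √1861 ≈ 43.139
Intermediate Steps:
h(G) = -41 + G (h(G) = (-5 + G) - 4*3² = (-5 + G) - 4*9 = (-5 + G) - 36 = -41 + G)
z = -32 (z = 4 - 1*6² = 4 - 1*36 = 4 - 36 = -32)
√(h(3)*(z + 29) + (1990 - 243)) = √((-41 + 3)*(-32 + 29) + (1990 - 243)) = √(-38*(-3) + 1747) = √(114 + 1747) = √1861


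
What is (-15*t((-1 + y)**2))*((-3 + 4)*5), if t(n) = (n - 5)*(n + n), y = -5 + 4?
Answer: 600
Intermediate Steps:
y = -1
t(n) = 2*n*(-5 + n) (t(n) = (-5 + n)*(2*n) = 2*n*(-5 + n))
(-15*t((-1 + y)**2))*((-3 + 4)*5) = (-30*(-1 - 1)**2*(-5 + (-1 - 1)**2))*((-3 + 4)*5) = (-30*(-2)**2*(-5 + (-2)**2))*(1*5) = -30*4*(-5 + 4)*5 = -30*4*(-1)*5 = -15*(-8)*5 = 120*5 = 600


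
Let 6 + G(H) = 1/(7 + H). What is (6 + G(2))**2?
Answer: 1/81 ≈ 0.012346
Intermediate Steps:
G(H) = -6 + 1/(7 + H)
(6 + G(2))**2 = (6 + (-41 - 6*2)/(7 + 2))**2 = (6 + (-41 - 12)/9)**2 = (6 + (1/9)*(-53))**2 = (6 - 53/9)**2 = (1/9)**2 = 1/81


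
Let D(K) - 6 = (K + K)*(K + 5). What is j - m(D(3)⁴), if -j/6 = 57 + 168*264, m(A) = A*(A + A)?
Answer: -144603922944726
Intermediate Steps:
D(K) = 6 + 2*K*(5 + K) (D(K) = 6 + (K + K)*(K + 5) = 6 + (2*K)*(5 + K) = 6 + 2*K*(5 + K))
m(A) = 2*A² (m(A) = A*(2*A) = 2*A²)
j = -266454 (j = -6*(57 + 168*264) = -6*(57 + 44352) = -6*44409 = -266454)
j - m(D(3)⁴) = -266454 - 2*((6 + 2*3² + 10*3)⁴)² = -266454 - 2*((6 + 2*9 + 30)⁴)² = -266454 - 2*((6 + 18 + 30)⁴)² = -266454 - 2*(54⁴)² = -266454 - 2*8503056² = -266454 - 2*72301961339136 = -266454 - 1*144603922678272 = -266454 - 144603922678272 = -144603922944726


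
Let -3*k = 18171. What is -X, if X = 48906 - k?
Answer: -54963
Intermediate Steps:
k = -6057 (k = -⅓*18171 = -6057)
X = 54963 (X = 48906 - 1*(-6057) = 48906 + 6057 = 54963)
-X = -1*54963 = -54963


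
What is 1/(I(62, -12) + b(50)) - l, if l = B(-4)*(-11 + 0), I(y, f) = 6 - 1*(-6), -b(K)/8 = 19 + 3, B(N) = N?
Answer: -7217/164 ≈ -44.006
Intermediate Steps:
b(K) = -176 (b(K) = -8*(19 + 3) = -8*22 = -176)
I(y, f) = 12 (I(y, f) = 6 + 6 = 12)
l = 44 (l = -4*(-11 + 0) = -4*(-11) = 44)
1/(I(62, -12) + b(50)) - l = 1/(12 - 176) - 1*44 = 1/(-164) - 44 = -1/164 - 44 = -7217/164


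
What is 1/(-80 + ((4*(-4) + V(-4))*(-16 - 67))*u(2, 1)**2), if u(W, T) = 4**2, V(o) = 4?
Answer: 1/254896 ≈ 3.9232e-6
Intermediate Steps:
u(W, T) = 16
1/(-80 + ((4*(-4) + V(-4))*(-16 - 67))*u(2, 1)**2) = 1/(-80 + ((4*(-4) + 4)*(-16 - 67))*16**2) = 1/(-80 + ((-16 + 4)*(-83))*256) = 1/(-80 - 12*(-83)*256) = 1/(-80 + 996*256) = 1/(-80 + 254976) = 1/254896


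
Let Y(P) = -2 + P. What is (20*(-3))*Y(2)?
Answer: 0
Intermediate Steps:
(20*(-3))*Y(2) = (20*(-3))*(-2 + 2) = -60*0 = 0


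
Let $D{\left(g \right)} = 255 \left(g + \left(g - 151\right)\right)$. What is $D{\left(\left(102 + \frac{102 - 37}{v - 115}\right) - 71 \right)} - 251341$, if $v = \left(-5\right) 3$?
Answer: $-274291$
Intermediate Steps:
$v = -15$
$D{\left(g \right)} = -38505 + 510 g$ ($D{\left(g \right)} = 255 \left(g + \left(g - 151\right)\right) = 255 \left(g + \left(-151 + g\right)\right) = 255 \left(-151 + 2 g\right) = -38505 + 510 g$)
$D{\left(\left(102 + \frac{102 - 37}{v - 115}\right) - 71 \right)} - 251341 = \left(-38505 + 510 \left(\left(102 + \frac{102 - 37}{-15 - 115}\right) - 71\right)\right) - 251341 = \left(-38505 + 510 \left(\left(102 + \frac{65}{-130}\right) - 71\right)\right) - 251341 = \left(-38505 + 510 \left(\left(102 + 65 \left(- \frac{1}{130}\right)\right) - 71\right)\right) - 251341 = \left(-38505 + 510 \left(\left(102 - \frac{1}{2}\right) - 71\right)\right) - 251341 = \left(-38505 + 510 \left(\frac{203}{2} - 71\right)\right) - 251341 = \left(-38505 + 510 \cdot \frac{61}{2}\right) - 251341 = \left(-38505 + 15555\right) - 251341 = -22950 - 251341 = -274291$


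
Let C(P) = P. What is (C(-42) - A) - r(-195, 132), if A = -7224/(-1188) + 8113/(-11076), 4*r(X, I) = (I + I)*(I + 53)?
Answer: -4480158871/365508 ≈ -12257.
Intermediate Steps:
r(X, I) = I*(53 + I)/2 (r(X, I) = ((I + I)*(I + 53))/4 = ((2*I)*(53 + I))/4 = (2*I*(53 + I))/4 = I*(53 + I)/2)
A = 1954855/365508 (A = -7224*(-1/1188) + 8113*(-1/11076) = 602/99 - 8113/11076 = 1954855/365508 ≈ 5.3483)
(C(-42) - A) - r(-195, 132) = (-42 - 1*1954855/365508) - 132*(53 + 132)/2 = (-42 - 1954855/365508) - 132*185/2 = -17306191/365508 - 1*12210 = -17306191/365508 - 12210 = -4480158871/365508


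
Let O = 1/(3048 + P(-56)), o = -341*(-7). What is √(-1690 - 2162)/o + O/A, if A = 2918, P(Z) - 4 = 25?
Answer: 1/8978686 + 6*I*√107/2387 ≈ 1.1137e-7 + 0.026001*I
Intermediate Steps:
P(Z) = 29 (P(Z) = 4 + 25 = 29)
o = 2387
O = 1/3077 (O = 1/(3048 + 29) = 1/3077 ≈ 0.00032499)
√(-1690 - 2162)/o + O/A = √(-1690 - 2162)/2387 + (1/3077)/2918 = √(-3852)*(1/2387) + (1/3077)*(1/2918) = (6*I*√107)*(1/2387) + 1/8978686 = 6*I*√107/2387 + 1/8978686 = 1/8978686 + 6*I*√107/2387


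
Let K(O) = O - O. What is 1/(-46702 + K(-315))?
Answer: -1/46702 ≈ -2.1412e-5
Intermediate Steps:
K(O) = 0
1/(-46702 + K(-315)) = 1/(-46702 + 0) = 1/(-46702) = -1/46702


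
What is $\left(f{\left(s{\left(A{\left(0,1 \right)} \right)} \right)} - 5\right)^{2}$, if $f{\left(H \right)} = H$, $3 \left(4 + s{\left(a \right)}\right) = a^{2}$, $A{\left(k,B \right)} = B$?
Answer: $\frac{676}{9} \approx 75.111$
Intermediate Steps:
$s{\left(a \right)} = -4 + \frac{a^{2}}{3}$
$\left(f{\left(s{\left(A{\left(0,1 \right)} \right)} \right)} - 5\right)^{2} = \left(\left(-4 + \frac{1^{2}}{3}\right) - 5\right)^{2} = \left(\left(-4 + \frac{1}{3} \cdot 1\right) - 5\right)^{2} = \left(\left(-4 + \frac{1}{3}\right) - 5\right)^{2} = \left(- \frac{11}{3} - 5\right)^{2} = \left(- \frac{26}{3}\right)^{2} = \frac{676}{9}$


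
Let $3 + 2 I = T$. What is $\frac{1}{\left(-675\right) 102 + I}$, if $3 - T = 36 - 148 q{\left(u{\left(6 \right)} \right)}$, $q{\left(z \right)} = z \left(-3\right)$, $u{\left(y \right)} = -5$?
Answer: $- \frac{1}{67758} \approx -1.4758 \cdot 10^{-5}$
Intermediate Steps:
$q{\left(z \right)} = - 3 z$
$T = 2187$ ($T = 3 - \left(36 - 148 \left(\left(-3\right) \left(-5\right)\right)\right) = 3 - \left(36 - 2220\right) = 3 - -2184 = 3 + 2184 = 2187$)
$I = 1092$ ($I = - \frac{3}{2} + \frac{1}{2} \cdot 2187 = - \frac{3}{2} + \frac{2187}{2} = 1092$)
$\frac{1}{\left(-675\right) 102 + I} = \frac{1}{\left(-675\right) 102 + 1092} = \frac{1}{-68850 + 1092} = \frac{1}{-67758} = - \frac{1}{67758}$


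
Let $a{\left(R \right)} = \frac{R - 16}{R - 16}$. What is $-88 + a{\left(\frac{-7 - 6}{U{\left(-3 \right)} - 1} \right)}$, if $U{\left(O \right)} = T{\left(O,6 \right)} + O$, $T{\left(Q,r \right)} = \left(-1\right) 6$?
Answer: $-87$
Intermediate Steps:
$T{\left(Q,r \right)} = -6$
$U{\left(O \right)} = -6 + O$
$a{\left(R \right)} = 1$ ($a{\left(R \right)} = \frac{-16 + R}{-16 + R} = 1$)
$-88 + a{\left(\frac{-7 - 6}{U{\left(-3 \right)} - 1} \right)} = -88 + 1 = -87$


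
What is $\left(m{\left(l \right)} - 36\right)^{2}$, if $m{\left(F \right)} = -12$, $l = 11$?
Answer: $2304$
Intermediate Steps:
$\left(m{\left(l \right)} - 36\right)^{2} = \left(-12 - 36\right)^{2} = \left(-48\right)^{2} = 2304$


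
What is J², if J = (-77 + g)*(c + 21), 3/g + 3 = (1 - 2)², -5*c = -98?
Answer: 1015760641/100 ≈ 1.0158e+7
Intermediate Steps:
c = 98/5 (c = -⅕*(-98) = 98/5 ≈ 19.600)
g = -3/2 (g = 3/(-3 + (1 - 2)²) = 3/(-3 + (-1)²) = 3/(-3 + 1) = 3/(-2) = 3*(-½) = -3/2 ≈ -1.5000)
J = -31871/10 (J = (-77 - 3/2)*(98/5 + 21) = -157/2*203/5 = -31871/10 ≈ -3187.1)
J² = (-31871/10)² = 1015760641/100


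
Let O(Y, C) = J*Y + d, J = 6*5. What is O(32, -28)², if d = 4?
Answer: 929296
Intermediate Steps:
J = 30
O(Y, C) = 4 + 30*Y (O(Y, C) = 30*Y + 4 = 4 + 30*Y)
O(32, -28)² = (4 + 30*32)² = (4 + 960)² = 964² = 929296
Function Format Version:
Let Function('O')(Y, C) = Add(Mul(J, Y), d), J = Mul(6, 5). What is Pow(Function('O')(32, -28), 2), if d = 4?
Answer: 929296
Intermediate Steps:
J = 30
Function('O')(Y, C) = Add(4, Mul(30, Y)) (Function('O')(Y, C) = Add(Mul(30, Y), 4) = Add(4, Mul(30, Y)))
Pow(Function('O')(32, -28), 2) = Pow(Add(4, Mul(30, 32)), 2) = Pow(Add(4, 960), 2) = Pow(964, 2) = 929296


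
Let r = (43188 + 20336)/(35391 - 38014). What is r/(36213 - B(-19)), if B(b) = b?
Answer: -15881/23759134 ≈ -0.00066842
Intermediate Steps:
r = -63524/2623 (r = 63524/(-2623) = 63524*(-1/2623) = -63524/2623 ≈ -24.218)
r/(36213 - B(-19)) = -63524/(2623*(36213 - 1*(-19))) = -63524/(2623*(36213 + 19)) = -63524/2623/36232 = -63524/2623*1/36232 = -15881/23759134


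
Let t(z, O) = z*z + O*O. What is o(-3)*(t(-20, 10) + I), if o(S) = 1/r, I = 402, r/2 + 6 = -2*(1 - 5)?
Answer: 451/2 ≈ 225.50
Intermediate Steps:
t(z, O) = O² + z² (t(z, O) = z² + O² = O² + z²)
r = 4 (r = -12 + 2*(-2*(1 - 5)) = -12 + 2*(-2*(-4)) = -12 + 2*8 = -12 + 16 = 4)
o(S) = ¼ (o(S) = 1/4 = ¼)
o(-3)*(t(-20, 10) + I) = ((10² + (-20)²) + 402)/4 = ((100 + 400) + 402)/4 = (500 + 402)/4 = (¼)*902 = 451/2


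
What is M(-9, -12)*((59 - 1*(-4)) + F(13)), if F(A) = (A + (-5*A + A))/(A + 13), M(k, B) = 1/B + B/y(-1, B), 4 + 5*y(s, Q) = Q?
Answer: 451/2 ≈ 225.50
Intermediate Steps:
y(s, Q) = -⅘ + Q/5
M(k, B) = 1/B + B/(-⅘ + B/5)
F(A) = -3*A/(13 + A) (F(A) = (A - 4*A)/(13 + A) = (-3*A)/(13 + A) = -3*A/(13 + A))
M(-9, -12)*((59 - 1*(-4)) + F(13)) = ((-4 - 12 + 5*(-12)²)/((-12)*(-4 - 12)))*((59 - 1*(-4)) - 3*13/(13 + 13)) = (-1/12*(-4 - 12 + 5*144)/(-16))*((59 + 4) - 3*13/26) = (-1/12*(-1/16)*(-4 - 12 + 720))*(63 - 3*13*1/26) = (-1/12*(-1/16)*704)*(63 - 3/2) = (11/3)*(123/2) = 451/2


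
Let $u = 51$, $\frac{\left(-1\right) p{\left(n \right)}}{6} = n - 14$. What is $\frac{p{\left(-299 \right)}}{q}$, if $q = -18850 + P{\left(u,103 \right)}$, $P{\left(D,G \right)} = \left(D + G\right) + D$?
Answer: $- \frac{626}{6215} \approx -0.10072$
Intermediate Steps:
$p{\left(n \right)} = 84 - 6 n$ ($p{\left(n \right)} = - 6 \left(n - 14\right) = - 6 \left(-14 + n\right) = 84 - 6 n$)
$P{\left(D,G \right)} = G + 2 D$
$q = -18645$ ($q = -18850 + \left(103 + 2 \cdot 51\right) = -18850 + \left(103 + 102\right) = -18850 + 205 = -18645$)
$\frac{p{\left(-299 \right)}}{q} = \frac{84 - -1794}{-18645} = \left(84 + 1794\right) \left(- \frac{1}{18645}\right) = 1878 \left(- \frac{1}{18645}\right) = - \frac{626}{6215}$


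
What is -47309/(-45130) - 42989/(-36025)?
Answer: 728880059/325161650 ≈ 2.2416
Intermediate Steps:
-47309/(-45130) - 42989/(-36025) = -47309*(-1/45130) - 42989*(-1/36025) = 47309/45130 + 42989/36025 = 728880059/325161650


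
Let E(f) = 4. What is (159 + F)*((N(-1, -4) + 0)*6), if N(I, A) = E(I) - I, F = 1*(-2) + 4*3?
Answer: 5070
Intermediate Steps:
F = 10 (F = -2 + 12 = 10)
N(I, A) = 4 - I
(159 + F)*((N(-1, -4) + 0)*6) = (159 + 10)*(((4 - 1*(-1)) + 0)*6) = 169*(((4 + 1) + 0)*6) = 169*((5 + 0)*6) = 169*(5*6) = 169*30 = 5070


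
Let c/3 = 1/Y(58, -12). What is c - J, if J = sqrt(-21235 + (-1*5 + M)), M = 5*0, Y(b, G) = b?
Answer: 3/58 - 6*I*sqrt(590) ≈ 0.051724 - 145.74*I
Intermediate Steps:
c = 3/58 ≈ 0.051724
M = 0
J = 6*I*sqrt(590) (J = sqrt(-21235 + (-1*5 + 0)) = sqrt(-21235 + (-5 + 0)) = sqrt(-21235 - 5) = sqrt(-21240) = 6*I*sqrt(590) ≈ 145.74*I)
c - J = 3/58 - 6*I*sqrt(590)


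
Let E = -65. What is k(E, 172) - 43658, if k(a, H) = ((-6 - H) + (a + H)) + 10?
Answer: -43719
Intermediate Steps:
k(a, H) = 4 + a (k(a, H) = ((-6 - H) + (H + a)) + 10 = (-6 + a) + 10 = 4 + a)
k(E, 172) - 43658 = (4 - 65) - 43658 = -61 - 43658 = -43719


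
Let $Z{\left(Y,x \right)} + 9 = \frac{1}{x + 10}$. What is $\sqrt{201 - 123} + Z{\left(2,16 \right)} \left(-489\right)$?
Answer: $\frac{113937}{26} + \sqrt{78} \approx 4391.0$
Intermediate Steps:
$Z{\left(Y,x \right)} = -9 + \frac{1}{10 + x}$ ($Z{\left(Y,x \right)} = -9 + \frac{1}{x + 10} = -9 + \frac{1}{10 + x}$)
$\sqrt{201 - 123} + Z{\left(2,16 \right)} \left(-489\right) = \sqrt{201 - 123} + \frac{-89 - 144}{10 + 16} \left(-489\right) = \sqrt{78} + \frac{-89 - 144}{26} \left(-489\right) = \sqrt{78} + \frac{1}{26} \left(-233\right) \left(-489\right) = \sqrt{78} - - \frac{113937}{26} = \sqrt{78} + \frac{113937}{26} = \frac{113937}{26} + \sqrt{78}$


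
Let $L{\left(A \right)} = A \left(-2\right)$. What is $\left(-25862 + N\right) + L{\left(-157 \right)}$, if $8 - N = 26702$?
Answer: $-52242$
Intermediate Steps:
$N = -26694$ ($N = 8 - 26702 = -26694$)
$L{\left(A \right)} = - 2 A$
$\left(-25862 + N\right) + L{\left(-157 \right)} = \left(-25862 - 26694\right) - -314 = -52556 + 314 = -52242$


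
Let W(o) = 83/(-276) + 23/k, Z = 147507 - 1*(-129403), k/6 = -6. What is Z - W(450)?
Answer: 114641129/414 ≈ 2.7691e+5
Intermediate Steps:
k = -36 (k = 6*(-6) = -36)
Z = 276910 (Z = 147507 + 129403 = 276910)
W(o) = -389/414 (W(o) = 83/(-276) + 23/(-36) = 83*(-1/276) + 23*(-1/36) = -83/276 - 23/36 = -389/414)
Z - W(450) = 276910 - 1*(-389/414) = 276910 + 389/414 = 114641129/414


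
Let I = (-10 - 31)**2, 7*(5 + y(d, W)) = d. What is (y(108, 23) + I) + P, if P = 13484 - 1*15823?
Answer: -4533/7 ≈ -647.57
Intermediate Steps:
y(d, W) = -5 + d/7
P = -2339 (P = 13484 - 15823 = -2339)
I = 1681 (I = (-41)**2 = 1681)
(y(108, 23) + I) + P = ((-5 + (1/7)*108) + 1681) - 2339 = ((-5 + 108/7) + 1681) - 2339 = (73/7 + 1681) - 2339 = 11840/7 - 2339 = -4533/7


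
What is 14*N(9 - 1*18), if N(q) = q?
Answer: -126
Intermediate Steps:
14*N(9 - 1*18) = 14*(9 - 1*18) = 14*(9 - 18) = 14*(-9) = -126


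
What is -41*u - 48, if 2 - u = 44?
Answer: 1674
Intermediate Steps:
u = -42 (u = 2 - 1*44 = 2 - 44 = -42)
-41*u - 48 = -41*(-42) - 48 = 1722 - 48 = 1674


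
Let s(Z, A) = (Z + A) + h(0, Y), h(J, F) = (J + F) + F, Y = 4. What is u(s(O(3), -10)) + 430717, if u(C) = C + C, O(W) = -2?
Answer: 430709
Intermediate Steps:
h(J, F) = J + 2*F (h(J, F) = (F + J) + F = J + 2*F)
s(Z, A) = 8 + A + Z (s(Z, A) = (Z + A) + (0 + 2*4) = (A + Z) + (0 + 8) = (A + Z) + 8 = 8 + A + Z)
u(C) = 2*C
u(s(O(3), -10)) + 430717 = 2*(8 - 10 - 2) + 430717 = 2*(-4) + 430717 = -8 + 430717 = 430709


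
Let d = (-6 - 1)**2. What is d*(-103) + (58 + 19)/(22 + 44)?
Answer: -30275/6 ≈ -5045.8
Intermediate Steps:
d = 49 (d = (-7)**2 = 49)
d*(-103) + (58 + 19)/(22 + 44) = 49*(-103) + (58 + 19)/(22 + 44) = -5047 + 77/66 = -5047 + 77*(1/66) = -5047 + 7/6 = -30275/6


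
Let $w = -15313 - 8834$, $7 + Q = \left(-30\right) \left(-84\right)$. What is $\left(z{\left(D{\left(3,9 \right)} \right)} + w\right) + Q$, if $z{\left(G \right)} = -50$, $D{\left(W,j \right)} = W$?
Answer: $-21684$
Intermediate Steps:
$Q = 2513$ ($Q = -7 - -2520 = -7 + 2520 = 2513$)
$w = -24147$ ($w = -15313 - 8834 = -24147$)
$\left(z{\left(D{\left(3,9 \right)} \right)} + w\right) + Q = \left(-50 - 24147\right) + 2513 = -24197 + 2513 = -21684$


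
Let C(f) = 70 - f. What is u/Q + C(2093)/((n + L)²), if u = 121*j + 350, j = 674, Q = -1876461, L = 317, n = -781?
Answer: -21429684187/403994547456 ≈ -0.053044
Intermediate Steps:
u = 81904 (u = 121*674 + 350 = 81554 + 350 = 81904)
u/Q + C(2093)/((n + L)²) = 81904/(-1876461) + (70 - 1*2093)/((-781 + 317)²) = 81904*(-1/1876461) + (70 - 2093)/((-464)²) = -81904/1876461 - 2023/215296 = -21429684187/403994547456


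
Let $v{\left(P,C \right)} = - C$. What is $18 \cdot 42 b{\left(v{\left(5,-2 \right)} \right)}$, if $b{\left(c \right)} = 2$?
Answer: $1512$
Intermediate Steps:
$18 \cdot 42 b{\left(v{\left(5,-2 \right)} \right)} = 18 \cdot 42 \cdot 2 = 756 \cdot 2 = 1512$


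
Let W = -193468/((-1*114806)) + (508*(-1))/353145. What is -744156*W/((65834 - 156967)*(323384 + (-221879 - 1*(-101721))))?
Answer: 201583401271636/2979696583043655605 ≈ 6.7652e-5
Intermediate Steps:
W = 34131967706/20271582435 (W = -193468/(-114806) - 508*1/353145 = -193468*(-1/114806) - 508/353145 = 96734/57403 - 508/353145 = 34131967706/20271582435 ≈ 1.6837)
-744156*W/((65834 - 156967)*(323384 + (-221879 - 1*(-101721)))) = -744156*34131967706/(20271582435*(65834 - 156967)*(323384 + (-221879 - 1*(-101721)))) = -744156*(-34131967706/(1847410122048855*(323384 + (-221879 + 101721)))) = -744156*(-34131967706/(1847410122048855*(323384 - 120158))) = -744156/((203226*(-91133))*(20271582435/34131967706)) = -744156/((-18520595058*20271582435/34131967706)) = -744156/(-187720884731750303115/17065983853) = -744156*(-17065983853/187720884731750303115) = 201583401271636/2979696583043655605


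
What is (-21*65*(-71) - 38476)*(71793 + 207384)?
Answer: 16314824703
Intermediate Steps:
(-21*65*(-71) - 38476)*(71793 + 207384) = (-1365*(-71) - 38476)*279177 = (96915 - 38476)*279177 = 58439*279177 = 16314824703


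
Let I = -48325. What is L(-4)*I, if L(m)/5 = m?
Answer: 966500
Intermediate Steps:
L(m) = 5*m
L(-4)*I = (5*(-4))*(-48325) = -20*(-48325) = 966500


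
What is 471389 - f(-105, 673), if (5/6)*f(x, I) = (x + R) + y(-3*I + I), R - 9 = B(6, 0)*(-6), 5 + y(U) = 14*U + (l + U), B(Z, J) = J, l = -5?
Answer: 2478721/5 ≈ 4.9574e+5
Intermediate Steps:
y(U) = -10 + 15*U (y(U) = -5 + (14*U + (-5 + U)) = -5 + (-5 + 15*U) = -10 + 15*U)
R = 9 (R = 9 + 0*(-6) = 9 + 0 = 9)
f(x, I) = -6/5 - 36*I + 6*x/5 (f(x, I) = 6*((x + 9) + (-10 + 15*(-3*I + I)))/5 = 6*((9 + x) + (-10 + 15*(-2*I)))/5 = 6*((9 + x) + (-10 - 30*I))/5 = 6*(-1 + x - 30*I)/5 = -6/5 - 36*I + 6*x/5)
471389 - f(-105, 673) = 471389 - (-6/5 - 36*673 + (6/5)*(-105)) = 471389 - (-6/5 - 24228 - 126) = 471389 - 1*(-121776/5) = 471389 + 121776/5 = 2478721/5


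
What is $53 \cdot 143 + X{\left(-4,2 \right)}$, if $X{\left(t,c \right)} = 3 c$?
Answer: $7585$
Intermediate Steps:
$53 \cdot 143 + X{\left(-4,2 \right)} = 53 \cdot 143 + 3 \cdot 2 = 7579 + 6 = 7585$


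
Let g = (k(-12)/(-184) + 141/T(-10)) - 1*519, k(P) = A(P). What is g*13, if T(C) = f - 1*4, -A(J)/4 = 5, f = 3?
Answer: -394615/46 ≈ -8578.6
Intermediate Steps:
A(J) = -20 (A(J) = -4*5 = -20)
k(P) = -20
T(C) = -1 (T(C) = 3 - 1*4 = 3 - 4 = -1)
g = -30355/46 (g = (-20/(-184) + 141/(-1)) - 1*519 = (-20*(-1/184) + 141*(-1)) - 519 = (5/46 - 141) - 519 = -6481/46 - 519 = -30355/46 ≈ -659.89)
g*13 = -30355/46*13 = -394615/46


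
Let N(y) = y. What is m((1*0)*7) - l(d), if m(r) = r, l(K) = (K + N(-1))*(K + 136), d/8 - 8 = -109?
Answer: -543648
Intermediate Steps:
d = -808 (d = 64 + 8*(-109) = 64 - 872 = -808)
l(K) = (-1 + K)*(136 + K) (l(K) = (K - 1)*(K + 136) = (-1 + K)*(136 + K))
m((1*0)*7) - l(d) = (1*0)*7 - (-136 + (-808)**2 + 135*(-808)) = 0*7 - (-136 + 652864 - 109080) = 0 - 1*543648 = 0 - 543648 = -543648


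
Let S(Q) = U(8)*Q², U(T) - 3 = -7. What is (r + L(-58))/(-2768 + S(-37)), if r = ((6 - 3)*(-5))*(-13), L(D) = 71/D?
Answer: -11239/478152 ≈ -0.023505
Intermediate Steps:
U(T) = -4 (U(T) = 3 - 7 = -4)
S(Q) = -4*Q²
r = 195 (r = (3*(-5))*(-13) = -15*(-13) = 195)
(r + L(-58))/(-2768 + S(-37)) = (195 + 71/(-58))/(-2768 - 4*(-37)²) = (195 + 71*(-1/58))/(-2768 - 4*1369) = (195 - 71/58)/(-2768 - 5476) = (11239/58)/(-8244) = (11239/58)*(-1/8244) = -11239/478152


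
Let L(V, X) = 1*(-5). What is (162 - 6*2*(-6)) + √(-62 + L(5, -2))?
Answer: 234 + I*√67 ≈ 234.0 + 8.1853*I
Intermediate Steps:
L(V, X) = -5
(162 - 6*2*(-6)) + √(-62 + L(5, -2)) = (162 - 6*2*(-6)) + √(-62 - 5) = (162 - 12*(-6)) + √(-67) = (162 - 1*(-72)) + I*√67 = (162 + 72) + I*√67 = 234 + I*√67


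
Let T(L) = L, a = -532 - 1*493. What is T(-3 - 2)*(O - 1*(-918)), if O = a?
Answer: 535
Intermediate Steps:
a = -1025 (a = -532 - 493 = -1025)
O = -1025
T(-3 - 2)*(O - 1*(-918)) = (-3 - 2)*(-1025 - 1*(-918)) = -5*(-1025 + 918) = -5*(-107) = 535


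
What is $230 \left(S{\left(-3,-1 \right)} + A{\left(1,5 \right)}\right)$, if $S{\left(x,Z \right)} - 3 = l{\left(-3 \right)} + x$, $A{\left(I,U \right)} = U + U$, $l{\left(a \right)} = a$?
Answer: $1610$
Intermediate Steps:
$A{\left(I,U \right)} = 2 U$
$S{\left(x,Z \right)} = x$ ($S{\left(x,Z \right)} = 3 + \left(-3 + x\right) = x$)
$230 \left(S{\left(-3,-1 \right)} + A{\left(1,5 \right)}\right) = 230 \left(-3 + 2 \cdot 5\right) = 230 \left(-3 + 10\right) = 230 \cdot 7 = 1610$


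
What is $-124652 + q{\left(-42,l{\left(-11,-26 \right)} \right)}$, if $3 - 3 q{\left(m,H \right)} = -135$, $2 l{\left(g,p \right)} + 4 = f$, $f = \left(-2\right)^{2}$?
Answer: $-124606$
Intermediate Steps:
$f = 4$
$l{\left(g,p \right)} = 0$ ($l{\left(g,p \right)} = -2 + \frac{1}{2} \cdot 4 = -2 + 2 = 0$)
$q{\left(m,H \right)} = 46$ ($q{\left(m,H \right)} = 1 - -45 = 1 + 45 = 46$)
$-124652 + q{\left(-42,l{\left(-11,-26 \right)} \right)} = -124652 + 46 = -124606$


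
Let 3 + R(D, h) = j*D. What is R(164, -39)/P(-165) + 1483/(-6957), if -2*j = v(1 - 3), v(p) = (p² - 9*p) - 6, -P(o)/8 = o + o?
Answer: -870905/1224432 ≈ -0.71127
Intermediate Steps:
P(o) = -16*o (P(o) = -8*(o + o) = -16*o)
v(p) = -6 + p² - 9*p
j = -8 (j = -(-6 + (1 - 3)² - 9*(1 - 3))/2 = -(-6 + (-2)² - 9*(-2))/2 = -(-6 + 4 + 18)/2 = -½*16 = -8)
R(D, h) = -3 - 8*D
R(164, -39)/P(-165) + 1483/(-6957) = (-3 - 8*164)/((-16*(-165))) + 1483/(-6957) = (-3 - 1312)/2640 + 1483*(-1/6957) = -1315*1/2640 - 1483/6957 = -263/528 - 1483/6957 = -870905/1224432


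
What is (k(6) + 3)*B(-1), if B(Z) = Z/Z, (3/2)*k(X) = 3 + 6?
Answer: 9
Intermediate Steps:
k(X) = 6 (k(X) = 2*(3 + 6)/3 = (2/3)*9 = 6)
B(Z) = 1
(k(6) + 3)*B(-1) = (6 + 3)*1 = 9*1 = 9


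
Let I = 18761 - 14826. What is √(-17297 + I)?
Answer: I*√13362 ≈ 115.59*I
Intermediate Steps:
I = 3935
√(-17297 + I) = √(-17297 + 3935) = √(-13362) = I*√13362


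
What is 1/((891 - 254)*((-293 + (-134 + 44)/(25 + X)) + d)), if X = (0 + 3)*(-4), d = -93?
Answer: -1/250292 ≈ -3.9953e-6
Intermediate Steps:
X = -12 (X = 3*(-4) = -12)
1/((891 - 254)*((-293 + (-134 + 44)/(25 + X)) + d)) = 1/((891 - 254)*((-293 + (-134 + 44)/(25 - 12)) - 93)) = 1/(637*((-293 - 90/13) - 93)) = 1/(637*(-3899/13 - 93)) = 1/(637*(-5108/13)) = (1/637)*(-13/5108) = -1/250292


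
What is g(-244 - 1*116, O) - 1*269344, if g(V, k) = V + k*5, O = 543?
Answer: -266989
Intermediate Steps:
g(V, k) = V + 5*k
g(-244 - 1*116, O) - 1*269344 = ((-244 - 1*116) + 5*543) - 1*269344 = ((-244 - 116) + 2715) - 269344 = (-360 + 2715) - 269344 = 2355 - 269344 = -266989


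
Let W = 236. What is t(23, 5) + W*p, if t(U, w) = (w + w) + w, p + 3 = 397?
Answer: 92999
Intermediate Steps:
p = 394 (p = -3 + 397 = 394)
t(U, w) = 3*w (t(U, w) = 2*w + w = 3*w)
t(23, 5) + W*p = 3*5 + 236*394 = 15 + 92984 = 92999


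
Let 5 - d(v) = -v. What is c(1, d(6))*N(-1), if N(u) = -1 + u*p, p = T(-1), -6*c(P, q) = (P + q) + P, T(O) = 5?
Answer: 13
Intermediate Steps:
d(v) = 5 + v (d(v) = 5 - (-1)*v = 5 + v)
c(P, q) = -P/3 - q/6 (c(P, q) = -((P + q) + P)/6 = -(q + 2*P)/6 = -P/3 - q/6)
p = 5
N(u) = -1 + 5*u (N(u) = -1 + u*5 = -1 + 5*u)
c(1, d(6))*N(-1) = (-⅓*1 - (5 + 6)/6)*(-1 + 5*(-1)) = (-⅓ - ⅙*11)*(-1 - 5) = (-⅓ - 11/6)*(-6) = -13/6*(-6) = 13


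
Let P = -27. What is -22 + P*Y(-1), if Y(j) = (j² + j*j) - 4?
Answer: 32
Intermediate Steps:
Y(j) = -4 + 2*j² (Y(j) = (j² + j²) - 4 = 2*j² - 4 = -4 + 2*j²)
-22 + P*Y(-1) = -22 - 27*(-4 + 2*(-1)²) = -22 - 27*(-4 + 2*1) = -22 - 27*(-4 + 2) = -22 - 27*(-2) = -22 + 54 = 32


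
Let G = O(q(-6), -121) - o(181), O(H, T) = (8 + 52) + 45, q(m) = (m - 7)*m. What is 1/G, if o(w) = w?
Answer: -1/76 ≈ -0.013158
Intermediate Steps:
q(m) = m*(-7 + m) (q(m) = (-7 + m)*m = m*(-7 + m))
O(H, T) = 105 (O(H, T) = 60 + 45 = 105)
G = -76 (G = 105 - 1*181 = 105 - 181 = -76)
1/G = 1/(-76) = -1/76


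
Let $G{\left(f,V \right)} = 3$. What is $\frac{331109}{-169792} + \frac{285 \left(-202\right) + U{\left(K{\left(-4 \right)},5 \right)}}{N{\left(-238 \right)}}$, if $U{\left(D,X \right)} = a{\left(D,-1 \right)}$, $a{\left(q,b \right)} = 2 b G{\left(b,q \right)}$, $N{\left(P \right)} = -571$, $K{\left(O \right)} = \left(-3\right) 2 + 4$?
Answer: $\frac{9586880953}{96951232} \approx 98.884$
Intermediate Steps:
$K{\left(O \right)} = -2$ ($K{\left(O \right)} = -6 + 4 = -2$)
$a{\left(q,b \right)} = 6 b$ ($a{\left(q,b \right)} = 2 b 3 = 6 b$)
$U{\left(D,X \right)} = -6$ ($U{\left(D,X \right)} = 6 \left(-1\right) = -6$)
$\frac{331109}{-169792} + \frac{285 \left(-202\right) + U{\left(K{\left(-4 \right)},5 \right)}}{N{\left(-238 \right)}} = \frac{331109}{-169792} + \frac{285 \left(-202\right) - 6}{-571} = 331109 \left(- \frac{1}{169792}\right) + \left(-57570 - 6\right) \left(- \frac{1}{571}\right) = - \frac{331109}{169792} - - \frac{57576}{571} = - \frac{331109}{169792} + \frac{57576}{571} = \frac{9586880953}{96951232}$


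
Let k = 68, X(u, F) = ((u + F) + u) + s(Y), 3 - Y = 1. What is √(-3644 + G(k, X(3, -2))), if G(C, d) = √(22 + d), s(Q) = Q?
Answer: √(-3644 + 2*√7) ≈ 60.322*I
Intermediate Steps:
Y = 2 (Y = 3 - 1*1 = 3 - 1 = 2)
X(u, F) = 2 + F + 2*u (X(u, F) = ((u + F) + u) + 2 = ((F + u) + u) + 2 = (F + 2*u) + 2 = 2 + F + 2*u)
√(-3644 + G(k, X(3, -2))) = √(-3644 + √(22 + (2 - 2 + 2*3))) = √(-3644 + √(22 + (2 - 2 + 6))) = √(-3644 + √(22 + 6)) = √(-3644 + √28) = √(-3644 + 2*√7)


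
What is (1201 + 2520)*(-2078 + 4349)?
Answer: 8450391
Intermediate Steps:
(1201 + 2520)*(-2078 + 4349) = 3721*2271 = 8450391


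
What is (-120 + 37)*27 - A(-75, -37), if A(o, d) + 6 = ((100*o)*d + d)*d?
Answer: 10263896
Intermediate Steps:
A(o, d) = -6 + d*(d + 100*d*o) (A(o, d) = -6 + ((100*o)*d + d)*d = -6 + (100*d*o + d)*d = -6 + (d + 100*d*o)*d = -6 + d*(d + 100*d*o))
(-120 + 37)*27 - A(-75, -37) = (-120 + 37)*27 - (-6 + (-37)**2 + 100*(-75)*(-37)**2) = -83*27 - (-6 + 1369 + 100*(-75)*1369) = -2241 - (-6 + 1369 - 10267500) = -2241 - 1*(-10266137) = -2241 + 10266137 = 10263896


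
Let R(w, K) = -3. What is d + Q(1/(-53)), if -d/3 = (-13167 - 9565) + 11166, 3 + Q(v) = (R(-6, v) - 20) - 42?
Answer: 34630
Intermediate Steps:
Q(v) = -68 (Q(v) = -3 + ((-3 - 20) - 42) = -3 + (-23 - 42) = -3 - 65 = -68)
d = 34698 (d = -3*((-13167 - 9565) + 11166) = -3*(-22732 + 11166) = -3*(-11566) = 34698)
d + Q(1/(-53)) = 34698 - 68 = 34630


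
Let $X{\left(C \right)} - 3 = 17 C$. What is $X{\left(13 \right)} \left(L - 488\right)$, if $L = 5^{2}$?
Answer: $-103712$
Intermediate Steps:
$X{\left(C \right)} = 3 + 17 C$
$L = 25$
$X{\left(13 \right)} \left(L - 488\right) = \left(3 + 17 \cdot 13\right) \left(25 - 488\right) = \left(3 + 221\right) \left(-463\right) = 224 \left(-463\right) = -103712$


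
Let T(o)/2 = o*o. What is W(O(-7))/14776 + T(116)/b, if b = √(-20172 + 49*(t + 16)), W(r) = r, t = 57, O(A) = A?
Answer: -7/14776 - 26912*I*√16595/16595 ≈ -0.00047374 - 208.91*I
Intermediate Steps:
T(o) = 2*o² (T(o) = 2*(o*o) = 2*o²)
b = I*√16595 (b = √(-20172 + 49*(57 + 16)) = √(-20172 + 49*73) = √(-20172 + 3577) = √(-16595) = I*√16595 ≈ 128.82*I)
W(O(-7))/14776 + T(116)/b = -7/14776 + (2*116²)/((I*√16595)) = -7*1/14776 + (2*13456)*(-I*√16595/16595) = -7/14776 + 26912*(-I*√16595/16595) = -7/14776 - 26912*I*√16595/16595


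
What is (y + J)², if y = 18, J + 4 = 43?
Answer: 3249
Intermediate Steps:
J = 39 (J = -4 + 43 = 39)
(y + J)² = (18 + 39)² = 57² = 3249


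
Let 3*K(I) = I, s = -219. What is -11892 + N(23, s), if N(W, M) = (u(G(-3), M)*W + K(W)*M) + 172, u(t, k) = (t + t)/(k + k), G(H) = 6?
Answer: -978173/73 ≈ -13400.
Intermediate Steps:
K(I) = I/3
u(t, k) = t/k (u(t, k) = (2*t)/((2*k)) = (2*t)*(1/(2*k)) = t/k)
N(W, M) = 172 + 6*W/M + M*W/3 (N(W, M) = ((6/M)*W + (W/3)*M) + 172 = (6*W/M + M*W/3) + 172 = 172 + 6*W/M + M*W/3)
-11892 + N(23, s) = -11892 + (172 + 6*23/(-219) + (1/3)*(-219)*23) = -11892 + (172 + 6*23*(-1/219) - 1679) = -11892 + (172 - 46/73 - 1679) = -11892 - 110057/73 = -978173/73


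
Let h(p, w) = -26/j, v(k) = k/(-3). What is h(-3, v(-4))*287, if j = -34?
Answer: 3731/17 ≈ 219.47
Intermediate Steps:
v(k) = -k/3 (v(k) = k*(-⅓) = -k/3)
h(p, w) = 13/17 (h(p, w) = -26/(-34) = -26*(-1/34) = 13/17)
h(-3, v(-4))*287 = (13/17)*287 = 3731/17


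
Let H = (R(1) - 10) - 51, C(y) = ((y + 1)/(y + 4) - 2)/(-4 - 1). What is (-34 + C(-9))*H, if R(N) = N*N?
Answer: 10176/5 ≈ 2035.2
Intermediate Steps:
C(y) = ⅖ - (1 + y)/(5*(4 + y)) (C(y) = ((1 + y)/(4 + y) - 2)/(-5) = ((1 + y)/(4 + y) - 2)*(-⅕) = (-2 + (1 + y)/(4 + y))*(-⅕) = ⅖ - (1 + y)/(5*(4 + y)))
R(N) = N²
H = -60 (H = (1² - 10) - 51 = (1 - 10) - 51 = -9 - 51 = -60)
(-34 + C(-9))*H = (-34 + (7 - 9)/(5*(4 - 9)))*(-60) = (-34 + (⅕)*(-2)/(-5))*(-60) = (-34 + (⅕)*(-⅕)*(-2))*(-60) = (-34 + 2/25)*(-60) = -848/25*(-60) = 10176/5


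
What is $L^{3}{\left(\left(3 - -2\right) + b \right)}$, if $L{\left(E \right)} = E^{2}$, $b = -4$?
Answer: $1$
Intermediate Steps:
$L^{3}{\left(\left(3 - -2\right) + b \right)} = \left(\left(\left(3 - -2\right) - 4\right)^{2}\right)^{3} = \left(\left(\left(3 + 2\right) - 4\right)^{2}\right)^{3} = \left(\left(5 - 4\right)^{2}\right)^{3} = \left(1^{2}\right)^{3} = 1^{3} = 1$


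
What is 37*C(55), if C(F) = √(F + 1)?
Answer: 74*√14 ≈ 276.88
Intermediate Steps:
C(F) = √(1 + F)
37*C(55) = 37*√(1 + 55) = 37*√56 = 37*(2*√14) = 74*√14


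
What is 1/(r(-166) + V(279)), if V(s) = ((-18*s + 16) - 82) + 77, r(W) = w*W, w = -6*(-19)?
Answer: -1/23935 ≈ -4.1780e-5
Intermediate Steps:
w = 114
r(W) = 114*W
V(s) = 11 - 18*s (V(s) = ((16 - 18*s) - 82) + 77 = (-66 - 18*s) + 77 = 11 - 18*s)
1/(r(-166) + V(279)) = 1/(114*(-166) + (11 - 18*279)) = 1/(-18924 + (11 - 5022)) = 1/(-18924 - 5011) = 1/(-23935) = -1/23935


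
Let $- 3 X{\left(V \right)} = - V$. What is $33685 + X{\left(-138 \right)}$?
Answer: $33639$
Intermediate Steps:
$X{\left(V \right)} = \frac{V}{3}$ ($X{\left(V \right)} = - \frac{\left(-1\right) V}{3} = \frac{V}{3}$)
$33685 + X{\left(-138 \right)} = 33685 + \frac{1}{3} \left(-138\right) = 33685 - 46 = 33639$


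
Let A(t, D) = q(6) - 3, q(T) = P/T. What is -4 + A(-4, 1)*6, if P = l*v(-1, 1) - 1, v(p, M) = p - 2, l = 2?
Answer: -29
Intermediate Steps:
v(p, M) = -2 + p
P = -7 (P = 2*(-2 - 1) - 1 = 2*(-3) - 1 = -6 - 1 = -7)
q(T) = -7/T
A(t, D) = -25/6 (A(t, D) = -7/6 - 3 = -25/6)
-4 + A(-4, 1)*6 = -4 - 25/6*6 = -4 - 25 = -29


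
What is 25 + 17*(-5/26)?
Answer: 565/26 ≈ 21.731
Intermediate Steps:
25 + 17*(-5/26) = 25 - 85/26 = 565/26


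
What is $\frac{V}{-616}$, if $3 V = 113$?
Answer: $- \frac{113}{1848} \approx -0.061147$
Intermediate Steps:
$V = \frac{113}{3}$ ($V = \frac{1}{3} \cdot 113 = \frac{113}{3} \approx 37.667$)
$\frac{V}{-616} = \frac{113}{3 \left(-616\right)} = \frac{113}{3} \left(- \frac{1}{616}\right) = - \frac{113}{1848}$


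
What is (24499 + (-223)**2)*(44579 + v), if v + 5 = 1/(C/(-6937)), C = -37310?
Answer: 8817559373854/2665 ≈ 3.3087e+9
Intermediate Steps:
v = -25659/5330 (v = -5 + 1/(-37310/(-6937)) = -5 + 1/(-37310*(-1/6937)) = -5 + 1/(5330/991) = -5 + 991/5330 = -25659/5330 ≈ -4.8141)
(24499 + (-223)**2)*(44579 + v) = (24499 + (-223)**2)*(44579 - 25659/5330) = (24499 + 49729)*(237580411/5330) = 74228*(237580411/5330) = 8817559373854/2665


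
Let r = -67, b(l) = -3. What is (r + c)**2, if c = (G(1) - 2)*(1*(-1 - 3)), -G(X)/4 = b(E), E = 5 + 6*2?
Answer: 11449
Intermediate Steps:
E = 17 (E = 5 + 12 = 17)
G(X) = 12 (G(X) = -4*(-3) = 12)
c = -40 (c = (12 - 2)*(1*(-1 - 3)) = 10*(1*(-4)) = 10*(-4) = -40)
(r + c)**2 = (-67 - 40)**2 = (-107)**2 = 11449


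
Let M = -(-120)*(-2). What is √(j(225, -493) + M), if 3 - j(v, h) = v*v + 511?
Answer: I*√51373 ≈ 226.66*I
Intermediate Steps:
j(v, h) = -508 - v² (j(v, h) = 3 - (v*v + 511) = 3 - (v² + 511) = 3 - (511 + v²) = 3 + (-511 - v²) = -508 - v²)
M = -240 (M = -20*12 = -240)
√(j(225, -493) + M) = √((-508 - 1*225²) - 240) = √((-508 - 1*50625) - 240) = √((-508 - 50625) - 240) = √(-51133 - 240) = √(-51373) = I*√51373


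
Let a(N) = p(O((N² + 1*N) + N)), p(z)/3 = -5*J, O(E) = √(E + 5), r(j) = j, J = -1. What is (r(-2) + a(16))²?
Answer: 169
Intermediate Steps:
O(E) = √(5 + E)
p(z) = 15 (p(z) = 3*(-5*(-1)) = 3*5 = 15)
a(N) = 15
(r(-2) + a(16))² = (-2 + 15)² = 13² = 169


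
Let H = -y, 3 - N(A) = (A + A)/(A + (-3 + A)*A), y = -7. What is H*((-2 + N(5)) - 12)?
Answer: -245/3 ≈ -81.667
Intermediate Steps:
N(A) = 3 - 2*A/(A + A*(-3 + A)) (N(A) = 3 - (A + A)/(A + (-3 + A)*A) = 3 - 2*A/(A + A*(-3 + A)))
H = 7 (H = -1*(-7) = 7)
H*((-2 + N(5)) - 12) = 7*((-2 + (-8 + 3*5)/(-2 + 5)) - 12) = 7*((-2 + (-8 + 15)/3) - 12) = 7*((-2 + (⅓)*7) - 12) = 7*((-2 + 7/3) - 12) = 7*(⅓ - 12) = 7*(-35/3) = -245/3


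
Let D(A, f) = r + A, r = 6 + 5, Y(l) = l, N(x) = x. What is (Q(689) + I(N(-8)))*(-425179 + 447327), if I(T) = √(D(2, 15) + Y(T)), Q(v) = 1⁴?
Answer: 22148 + 22148*√5 ≈ 71672.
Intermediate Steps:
Q(v) = 1
r = 11
D(A, f) = 11 + A
I(T) = √(13 + T) (I(T) = √((11 + 2) + T) = √(13 + T))
(Q(689) + I(N(-8)))*(-425179 + 447327) = (1 + √(13 - 8))*(-425179 + 447327) = (1 + √5)*22148 = 22148 + 22148*√5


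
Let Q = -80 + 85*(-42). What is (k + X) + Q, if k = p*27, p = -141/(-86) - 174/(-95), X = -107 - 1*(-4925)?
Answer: 10308253/8170 ≈ 1261.7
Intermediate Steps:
Q = -3650 (Q = -80 - 3570 = -3650)
X = 4818 (X = -107 + 4925 = 4818)
p = 28359/8170 (p = -141*(-1/86) - 174*(-1/95) = 141/86 + 174/95 = 28359/8170 ≈ 3.4711)
k = 765693/8170 (k = (28359/8170)*27 = 765693/8170 ≈ 93.720)
(k + X) + Q = (765693/8170 + 4818) - 3650 = 40128753/8170 - 3650 = 10308253/8170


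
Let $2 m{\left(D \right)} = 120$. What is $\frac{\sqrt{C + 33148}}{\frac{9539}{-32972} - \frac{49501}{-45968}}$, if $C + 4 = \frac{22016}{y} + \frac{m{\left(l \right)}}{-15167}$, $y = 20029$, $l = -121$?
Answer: $\frac{757828448 \sqrt{764675519329036800533}}{90652326666814865} \approx 231.17$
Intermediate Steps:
$m{\left(D \right)} = 60$ ($m{\left(D \right)} = \frac{1}{2} \cdot 120 = 60$)
$C = - \frac{882404440}{303779843}$ ($C = -4 + \left(\frac{22016}{20029} + \frac{60}{-15167}\right) = -4 + \left(22016 \cdot \frac{1}{20029} + 60 \left(- \frac{1}{15167}\right)\right) = -4 + \left(\frac{22016}{20029} - \frac{60}{15167}\right) = -4 + \frac{332714932}{303779843} = - \frac{882404440}{303779843} \approx -2.9048$)
$\frac{\sqrt{C + 33148}}{\frac{9539}{-32972} - \frac{49501}{-45968}} = \frac{\sqrt{- \frac{882404440}{303779843} + 33148}}{\frac{9539}{-32972} - \frac{49501}{-45968}} = \frac{\sqrt{\frac{10068811831324}{303779843}}}{9539 \left(- \frac{1}{32972}\right) - - \frac{49501}{45968}} = \frac{\frac{2}{303779843} \sqrt{764675519329036800533}}{- \frac{9539}{32972} + \frac{49501}{45968}} = \frac{\frac{2}{303779843} \sqrt{764675519329036800533}}{\frac{298414555}{378914224}} = \frac{2 \sqrt{764675519329036800533}}{303779843} \cdot \frac{378914224}{298414555} = \frac{757828448 \sqrt{764675519329036800533}}{90652326666814865}$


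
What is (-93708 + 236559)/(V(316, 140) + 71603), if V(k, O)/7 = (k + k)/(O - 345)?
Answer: 9761485/4891397 ≈ 1.9956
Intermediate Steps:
V(k, O) = 14*k/(-345 + O) (V(k, O) = 7*((k + k)/(O - 345)) = 7*((2*k)/(-345 + O)) = 7*(2*k/(-345 + O)) = 14*k/(-345 + O))
(-93708 + 236559)/(V(316, 140) + 71603) = (-93708 + 236559)/(14*316/(-345 + 140) + 71603) = 142851/(14*316/(-205) + 71603) = 142851/(14*316*(-1/205) + 71603) = 142851/(-4424/205 + 71603) = 142851/(14674191/205) = 142851*(205/14674191) = 9761485/4891397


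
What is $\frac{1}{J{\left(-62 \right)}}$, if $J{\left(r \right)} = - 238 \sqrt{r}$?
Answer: $\frac{i \sqrt{62}}{14756} \approx 0.00053361 i$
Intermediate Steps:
$\frac{1}{J{\left(-62 \right)}} = \frac{1}{\left(-238\right) \sqrt{-62}} = \frac{1}{\left(-238\right) i \sqrt{62}} = \frac{i \sqrt{62}}{14756}$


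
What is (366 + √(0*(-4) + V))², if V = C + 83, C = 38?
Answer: 142129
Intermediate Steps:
V = 121 (V = 38 + 83 = 121)
(366 + √(0*(-4) + V))² = (366 + √(0*(-4) + 121))² = (366 + √(0 + 121))² = (366 + √121)² = (366 + 11)² = 377² = 142129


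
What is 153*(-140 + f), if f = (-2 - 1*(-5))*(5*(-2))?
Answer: -26010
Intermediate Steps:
f = -30 (f = (-2 + 5)*(-10) = 3*(-10) = -30)
153*(-140 + f) = 153*(-140 - 30) = 153*(-170) = -26010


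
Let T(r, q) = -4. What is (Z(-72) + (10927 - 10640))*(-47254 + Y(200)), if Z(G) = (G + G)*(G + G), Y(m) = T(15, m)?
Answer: -993504934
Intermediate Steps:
Y(m) = -4
Z(G) = 4*G² (Z(G) = (2*G)*(2*G) = 4*G²)
(Z(-72) + (10927 - 10640))*(-47254 + Y(200)) = (4*(-72)² + (10927 - 10640))*(-47254 - 4) = (4*5184 + 287)*(-47258) = (20736 + 287)*(-47258) = 21023*(-47258) = -993504934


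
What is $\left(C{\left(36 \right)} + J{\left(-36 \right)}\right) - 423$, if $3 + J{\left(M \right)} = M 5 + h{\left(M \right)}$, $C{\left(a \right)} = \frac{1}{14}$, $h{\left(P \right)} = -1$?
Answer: $- \frac{8497}{14} \approx -606.93$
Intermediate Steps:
$C{\left(a \right)} = \frac{1}{14}$
$J{\left(M \right)} = -4 + 5 M$ ($J{\left(M \right)} = -3 + \left(M 5 - 1\right) = -3 + \left(5 M - 1\right) = -3 + \left(-1 + 5 M\right) = -4 + 5 M$)
$\left(C{\left(36 \right)} + J{\left(-36 \right)}\right) - 423 = \left(\frac{1}{14} + \left(-4 + 5 \left(-36\right)\right)\right) - 423 = \left(\frac{1}{14} - 184\right) - 423 = - \frac{2575}{14} - 423 = - \frac{8497}{14}$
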